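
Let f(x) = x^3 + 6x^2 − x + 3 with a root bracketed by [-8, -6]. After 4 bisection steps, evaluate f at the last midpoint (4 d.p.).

4.4355

x = -7 gives f = -39, negative; keep [-7, -6]
x = -6.5 gives f = -11.625, negative; keep [-6.5, -6]
x = -6.25 gives f = -0.515625, negative; keep [-6.25, -6]
x = -6.125 gives f = 4.4355, positive; keep [-6.25, -6.125]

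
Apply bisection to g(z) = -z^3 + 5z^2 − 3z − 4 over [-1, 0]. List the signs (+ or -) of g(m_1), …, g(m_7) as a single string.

-++----

g(-0.5) = -1.125 < 0, so the root lies in [-1, -0.5]
g(-0.75) = 1.484375 > 0, so the root lies in [-0.75, -0.5]
g(-0.625) = 0.072266 > 0, so the root lies in [-0.625, -0.5]
g(-0.5625) = -0.5525 < 0, so the root lies in [-0.625, -0.5625]
g(-0.59375) = -0.2467 < 0, so the root lies in [-0.625, -0.59375]
g(-0.609375) = -0.0889 < 0, so the root lies in [-0.625, -0.609375]
g(-0.6171875) = -0.0087 < 0, so the root lies in [-0.625, -0.6171875]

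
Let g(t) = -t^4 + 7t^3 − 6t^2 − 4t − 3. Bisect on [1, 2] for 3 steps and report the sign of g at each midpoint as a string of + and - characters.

m = 1.5, g(m) = -3.9375 (−); new bracket [1.5, 2]
m = 1.75, g(m) = -0.238281 (−); new bracket [1.75, 2]
m = 1.875, g(m) = 2.189209 (+); new bracket [1.75, 1.875]

--+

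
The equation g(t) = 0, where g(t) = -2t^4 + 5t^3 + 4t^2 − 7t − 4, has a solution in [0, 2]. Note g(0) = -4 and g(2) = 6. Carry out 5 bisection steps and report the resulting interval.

[1.375, 1.4375]

midpoint 1: g = -4 < 0 → [1, 2]
midpoint 1.5: g = 1.25 > 0 → [1, 1.5]
midpoint 1.25: g = -1.617188 < 0 → [1.25, 1.5]
midpoint 1.375: g = -0.2134 < 0 → [1.375, 1.5]
midpoint 1.4375: g = 0.5154 > 0 → [1.375, 1.4375]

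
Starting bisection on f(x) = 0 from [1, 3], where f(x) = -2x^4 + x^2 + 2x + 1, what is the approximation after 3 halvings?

f(2) = -23 < 0, so the root lies in [1, 2]
f(1.5) = -3.875 < 0, so the root lies in [1, 1.5]
f(1.25) = 0.179688 > 0, so the root lies in [1.25, 1.5]

1.25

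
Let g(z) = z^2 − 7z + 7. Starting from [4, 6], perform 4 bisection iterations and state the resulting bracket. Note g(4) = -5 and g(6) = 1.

[5.75, 5.875]

g(5) = -3 < 0, so the root lies in [5, 6]
g(5.5) = -1.25 < 0, so the root lies in [5.5, 6]
g(5.75) = -0.1875 < 0, so the root lies in [5.75, 6]
g(5.875) = 0.3906 > 0, so the root lies in [5.75, 5.875]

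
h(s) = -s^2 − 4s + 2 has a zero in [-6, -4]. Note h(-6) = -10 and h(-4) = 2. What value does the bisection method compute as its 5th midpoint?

-4.4375

h(-5) = -3 < 0, so the root lies in [-5, -4]
h(-4.5) = -0.25 < 0, so the root lies in [-4.5, -4]
h(-4.25) = 0.9375 > 0, so the root lies in [-4.5, -4.25]
h(-4.375) = 0.3594 > 0, so the root lies in [-4.5, -4.375]
h(-4.4375) = 0.0586 > 0, so the root lies in [-4.5, -4.4375]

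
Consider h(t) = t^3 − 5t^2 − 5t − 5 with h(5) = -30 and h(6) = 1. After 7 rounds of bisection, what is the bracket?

midpoint 5.5: h = -17.375 < 0 → [5.5, 6]
midpoint 5.75: h = -8.953125 < 0 → [5.75, 6]
midpoint 5.875: h = -4.173828 < 0 → [5.875, 6]
midpoint 5.9375: h = -1.637 < 0 → [5.9375, 6]
midpoint 5.96875: h = -0.3311 < 0 → [5.96875, 6]
midpoint 5.984375: h = 0.3313 > 0 → [5.96875, 5.984375]
midpoint 5.9765625: h = -0.0007 < 0 → [5.9765625, 5.984375]

[5.9765625, 5.984375]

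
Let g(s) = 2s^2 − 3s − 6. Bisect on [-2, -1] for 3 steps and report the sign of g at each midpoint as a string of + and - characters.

++-

s = -1.5 gives g = 3, positive; keep [-1.5, -1]
s = -1.25 gives g = 0.875, positive; keep [-1.25, -1]
s = -1.125 gives g = -0.09375, negative; keep [-1.25, -1.125]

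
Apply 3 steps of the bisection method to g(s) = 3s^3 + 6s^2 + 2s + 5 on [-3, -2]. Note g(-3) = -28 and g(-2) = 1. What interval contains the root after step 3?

[-2.125, -2]

midpoint -2.5: g = -9.375 < 0 → [-2.5, -2]
midpoint -2.25: g = -3.296875 < 0 → [-2.25, -2]
midpoint -2.125: g = -0.943359 < 0 → [-2.125, -2]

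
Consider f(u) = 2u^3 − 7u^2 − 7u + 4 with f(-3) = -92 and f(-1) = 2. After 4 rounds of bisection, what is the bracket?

f(-2) = -26 < 0, so the root lies in [-2, -1]
f(-1.5) = -8 < 0, so the root lies in [-1.5, -1]
f(-1.25) = -2.09375 < 0, so the root lies in [-1.25, -1]
f(-1.125) = 0.168 > 0, so the root lies in [-1.25, -1.125]

[-1.25, -1.125]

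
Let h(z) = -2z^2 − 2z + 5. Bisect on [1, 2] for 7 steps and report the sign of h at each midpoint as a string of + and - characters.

midpoint 1.5: h = -2.5 < 0 → [1, 1.5]
midpoint 1.25: h = -0.625 < 0 → [1, 1.25]
midpoint 1.125: h = 0.21875 > 0 → [1.125, 1.25]
midpoint 1.1875: h = -0.1953 < 0 → [1.125, 1.1875]
midpoint 1.15625: h = 0.0137 > 0 → [1.15625, 1.1875]
midpoint 1.171875: h = -0.0903 < 0 → [1.15625, 1.171875]
midpoint 1.1640625: h = -0.0382 < 0 → [1.15625, 1.1640625]

--+-+--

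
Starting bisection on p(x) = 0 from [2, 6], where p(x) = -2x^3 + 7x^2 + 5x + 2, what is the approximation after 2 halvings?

p(4) = 6 > 0, so the root lies in [4, 6]
p(5) = -48 < 0, so the root lies in [4, 5]

5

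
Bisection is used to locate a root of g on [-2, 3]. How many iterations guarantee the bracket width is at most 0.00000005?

Width after n steps is 5/2^n. Need 2^n ≥ 5/0.00000005 = 100000000.
2^26 = 67108864 < 100000000 ≤ 2^27 = 134217728, so n = 27.

27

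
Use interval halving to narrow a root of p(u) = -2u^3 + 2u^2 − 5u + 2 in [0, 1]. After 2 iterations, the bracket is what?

[0.25, 0.5]

u = 0.5 gives p = -0.25, negative; keep [0, 0.5]
u = 0.25 gives p = 0.84375, positive; keep [0.25, 0.5]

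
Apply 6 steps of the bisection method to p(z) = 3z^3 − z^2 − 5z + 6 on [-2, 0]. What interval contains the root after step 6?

midpoint -1: p = 7 > 0 → [-2, -1]
midpoint -1.5: p = 1.125 > 0 → [-2, -1.5]
midpoint -1.75: p = -4.390625 < 0 → [-1.75, -1.5]
midpoint -1.625: p = -1.3887 < 0 → [-1.625, -1.5]
midpoint -1.5625: p = -0.073 < 0 → [-1.5625, -1.5]
midpoint -1.53125: p = 0.5404 > 0 → [-1.5625, -1.53125]

[-1.5625, -1.53125]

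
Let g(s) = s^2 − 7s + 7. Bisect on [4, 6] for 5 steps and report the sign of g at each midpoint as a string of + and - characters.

---++

midpoint 5: g = -3 < 0 → [5, 6]
midpoint 5.5: g = -1.25 < 0 → [5.5, 6]
midpoint 5.75: g = -0.1875 < 0 → [5.75, 6]
midpoint 5.875: g = 0.3906 > 0 → [5.75, 5.875]
midpoint 5.8125: g = 0.0977 > 0 → [5.75, 5.8125]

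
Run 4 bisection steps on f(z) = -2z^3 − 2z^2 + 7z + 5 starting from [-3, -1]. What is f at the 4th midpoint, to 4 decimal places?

0.2852

midpoint -2: f = -1 < 0 → [-3, -2]
midpoint -2.5: f = 6.25 > 0 → [-2.5, -2]
midpoint -2.25: f = 1.90625 > 0 → [-2.25, -2]
midpoint -2.125: f = 0.2852 > 0 → [-2.125, -2]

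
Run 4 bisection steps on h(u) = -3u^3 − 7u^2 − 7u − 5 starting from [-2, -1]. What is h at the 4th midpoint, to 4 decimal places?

0.2917

u = -1.5 gives h = -0.125, negative; keep [-2, -1.5]
u = -1.75 gives h = 1.890625, positive; keep [-1.75, -1.5]
u = -1.625 gives h = 0.763672, positive; keep [-1.625, -1.5]
u = -1.5625 gives h = 0.2917, positive; keep [-1.5625, -1.5]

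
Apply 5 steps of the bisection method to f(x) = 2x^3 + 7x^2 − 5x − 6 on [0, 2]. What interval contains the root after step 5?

[1.0625, 1.125]

m = 1, f(m) = -2 (−); new bracket [1, 2]
m = 1.5, f(m) = 9 (+); new bracket [1, 1.5]
m = 1.25, f(m) = 2.59375 (+); new bracket [1, 1.25]
m = 1.125, f(m) = 0.082 (+); new bracket [1, 1.125]
m = 1.0625, f(m) = -1.0112 (−); new bracket [1.0625, 1.125]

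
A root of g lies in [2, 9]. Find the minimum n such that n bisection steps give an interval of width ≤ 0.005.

11

Width after n steps is 7/2^n. Need 2^n ≥ 7/0.005 = 1400.
2^10 = 1024 < 1400 ≤ 2^11 = 2048, so n = 11.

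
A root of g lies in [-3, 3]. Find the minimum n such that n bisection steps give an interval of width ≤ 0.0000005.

Width after n steps is 6/2^n. Need 2^n ≥ 6/0.0000005 = 12000000.
2^23 = 8388608 < 12000000 ≤ 2^24 = 16777216, so n = 24.

24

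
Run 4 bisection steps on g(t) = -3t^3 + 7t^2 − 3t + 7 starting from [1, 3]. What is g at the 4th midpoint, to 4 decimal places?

-0.8301

m = 2, g(m) = 5 (+); new bracket [2, 3]
m = 2.5, g(m) = -3.625 (−); new bracket [2, 2.5]
m = 2.25, g(m) = 1.515625 (+); new bracket [2.25, 2.5]
m = 2.375, g(m) = -0.8301 (−); new bracket [2.25, 2.375]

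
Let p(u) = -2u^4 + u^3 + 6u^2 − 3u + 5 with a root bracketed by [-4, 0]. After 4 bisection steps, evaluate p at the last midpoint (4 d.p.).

midpoint -2: p = -5 < 0 → [-2, 0]
midpoint -1: p = 11 > 0 → [-2, -1]
midpoint -1.5: p = 9.5 > 0 → [-2, -1.5]
midpoint -1.75: p = 4.5078 > 0 → [-2, -1.75]

4.5078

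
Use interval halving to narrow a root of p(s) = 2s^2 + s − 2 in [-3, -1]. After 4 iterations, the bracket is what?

midpoint -2: p = 4 > 0 → [-2, -1]
midpoint -1.5: p = 1 > 0 → [-1.5, -1]
midpoint -1.25: p = -0.125 < 0 → [-1.5, -1.25]
midpoint -1.375: p = 0.4062 > 0 → [-1.375, -1.25]

[-1.375, -1.25]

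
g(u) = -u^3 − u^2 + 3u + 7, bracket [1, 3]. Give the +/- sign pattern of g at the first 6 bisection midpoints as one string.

+---+-

m = 2, g(m) = 1 (+); new bracket [2, 3]
m = 2.5, g(m) = -7.375 (−); new bracket [2, 2.5]
m = 2.25, g(m) = -2.703125 (−); new bracket [2, 2.25]
m = 2.125, g(m) = -0.7363 (−); new bracket [2, 2.125]
m = 2.0625, g(m) = 0.1599 (+); new bracket [2.0625, 2.125]
m = 2.09375, g(m) = -0.2811 (−); new bracket [2.0625, 2.09375]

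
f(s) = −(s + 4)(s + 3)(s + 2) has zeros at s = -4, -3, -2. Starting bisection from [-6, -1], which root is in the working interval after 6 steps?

-4

s = -3.5 gives f = -0.375, negative; keep [-6, -3.5]
s = -4.75 gives f = 3.609375, positive; keep [-4.75, -3.5]
s = -4.125 gives f = 0.298828, positive; keep [-4.125, -3.5]
s = -3.8125 gives f = -0.2761, negative; keep [-4.125, -3.8125]
s = -3.96875 gives f = -0.0596, negative; keep [-4.125, -3.96875]
s = -4.046875 gives f = 0.1004, positive; keep [-4.046875, -3.96875]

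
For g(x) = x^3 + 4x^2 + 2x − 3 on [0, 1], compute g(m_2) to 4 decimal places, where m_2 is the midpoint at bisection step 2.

g(0.5) = -0.875 < 0, so the root lies in [0.5, 1]
g(0.75) = 1.171875 > 0, so the root lies in [0.5, 0.75]

1.1719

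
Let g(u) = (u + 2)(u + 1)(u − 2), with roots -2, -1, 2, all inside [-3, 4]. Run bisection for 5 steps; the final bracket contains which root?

2

u = 0.5 gives g = -5.625, negative; keep [0.5, 4]
u = 2.25 gives g = 3.453125, positive; keep [0.5, 2.25]
u = 1.375 gives g = -5.009766, negative; keep [1.375, 2.25]
u = 1.8125 gives g = -2.0105, negative; keep [1.8125, 2.25]
u = 2.03125 gives g = 0.3819, positive; keep [1.8125, 2.03125]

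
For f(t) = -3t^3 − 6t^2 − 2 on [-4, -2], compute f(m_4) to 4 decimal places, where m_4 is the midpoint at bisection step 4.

t = -3 gives f = 25, positive; keep [-3, -2]
t = -2.5 gives f = 7.375, positive; keep [-2.5, -2]
t = -2.25 gives f = 1.796875, positive; keep [-2.25, -2]
t = -2.125 gives f = -0.3066, negative; keep [-2.25, -2.125]

-0.3066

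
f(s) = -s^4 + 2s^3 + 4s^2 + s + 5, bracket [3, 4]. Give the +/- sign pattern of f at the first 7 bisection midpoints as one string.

-++--+-

s = 3.5 gives f = -6.8125, negative; keep [3, 3.5]
s = 3.25 gives f = 7.589844, positive; keep [3.25, 3.5]
s = 3.375 gives f = 1.077881, positive; keep [3.375, 3.5]
s = 3.4375 gives f = -2.6865, negative; keep [3.375, 3.4375]
s = 3.40625 gives f = -0.7602, negative; keep [3.375, 3.40625]
s = 3.390625 gives f = 0.1697, positive; keep [3.390625, 3.40625]
s = 3.3984375 gives f = -0.2925, negative; keep [3.390625, 3.3984375]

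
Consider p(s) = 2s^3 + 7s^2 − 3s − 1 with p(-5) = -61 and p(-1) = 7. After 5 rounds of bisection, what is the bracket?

[-3.875, -3.75]

m = -3, p(m) = 17 (+); new bracket [-5, -3]
m = -4, p(m) = -5 (−); new bracket [-4, -3]
m = -3.5, p(m) = 9.5 (+); new bracket [-4, -3.5]
m = -3.75, p(m) = 3.2188 (+); new bracket [-4, -3.75]
m = -3.875, p(m) = -0.6367 (−); new bracket [-3.875, -3.75]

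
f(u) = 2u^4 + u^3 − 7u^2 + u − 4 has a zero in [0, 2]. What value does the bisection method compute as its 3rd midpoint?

midpoint 1: f = -7 < 0 → [1, 2]
midpoint 1.5: f = -4.75 < 0 → [1.5, 2]
midpoint 1.75: f = 0.429688 > 0 → [1.5, 1.75]

1.75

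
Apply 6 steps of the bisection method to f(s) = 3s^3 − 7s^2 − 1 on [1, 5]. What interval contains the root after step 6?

s = 3 gives f = 17, positive; keep [1, 3]
s = 2 gives f = -5, negative; keep [2, 3]
s = 2.5 gives f = 2.125, positive; keep [2, 2.5]
s = 2.25 gives f = -2.2656, negative; keep [2.25, 2.5]
s = 2.375 gives f = -0.2949, negative; keep [2.375, 2.5]
s = 2.4375 gives f = 0.8567, positive; keep [2.375, 2.4375]

[2.375, 2.4375]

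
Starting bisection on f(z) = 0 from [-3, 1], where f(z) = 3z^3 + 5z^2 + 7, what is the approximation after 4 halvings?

-2.25

z = -1 gives f = 9, positive; keep [-3, -1]
z = -2 gives f = 3, positive; keep [-3, -2]
z = -2.5 gives f = -8.625, negative; keep [-2.5, -2]
z = -2.25 gives f = -1.8594, negative; keep [-2.25, -2]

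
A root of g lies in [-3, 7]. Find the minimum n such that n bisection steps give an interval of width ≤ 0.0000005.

Width after n steps is 10/2^n. Need 2^n ≥ 10/0.0000005 = 20000000.
2^24 = 16777216 < 20000000 ≤ 2^25 = 33554432, so n = 25.

25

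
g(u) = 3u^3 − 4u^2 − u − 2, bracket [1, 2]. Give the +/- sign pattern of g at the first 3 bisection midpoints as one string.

-+-

m = 1.5, g(m) = -2.375 (−); new bracket [1.5, 2]
m = 1.75, g(m) = 0.078125 (+); new bracket [1.5, 1.75]
m = 1.625, g(m) = -1.314453 (−); new bracket [1.625, 1.75]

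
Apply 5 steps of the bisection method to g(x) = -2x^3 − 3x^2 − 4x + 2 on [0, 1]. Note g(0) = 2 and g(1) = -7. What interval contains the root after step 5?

[0.34375, 0.375]

g(0.5) = -1 < 0, so the root lies in [0, 0.5]
g(0.25) = 0.78125 > 0, so the root lies in [0.25, 0.5]
g(0.375) = -0.027344 < 0, so the root lies in [0.25, 0.375]
g(0.3125) = 0.396 > 0, so the root lies in [0.3125, 0.375]
g(0.34375) = 0.1893 > 0, so the root lies in [0.34375, 0.375]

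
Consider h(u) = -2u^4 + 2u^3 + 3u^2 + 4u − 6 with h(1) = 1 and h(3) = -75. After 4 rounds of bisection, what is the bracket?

[1.875, 2]

midpoint 2: h = -2 < 0 → [1, 2]
midpoint 1.5: h = 3.375 > 0 → [1.5, 2]
midpoint 1.75: h = 2.148438 > 0 → [1.75, 2]
midpoint 1.875: h = 0.5112 > 0 → [1.875, 2]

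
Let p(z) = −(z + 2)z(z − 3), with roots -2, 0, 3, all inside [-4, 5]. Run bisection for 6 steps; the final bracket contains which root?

3

m = 0.5, p(m) = 3.125 (+); new bracket [0.5, 5]
m = 2.75, p(m) = 3.265625 (+); new bracket [2.75, 5]
m = 3.875, p(m) = -19.919922 (−); new bracket [2.75, 3.875]
m = 3.3125, p(m) = -5.4993 (−); new bracket [2.75, 3.3125]
m = 3.03125, p(m) = -0.4766 (−); new bracket [2.75, 3.03125]
m = 2.890625, p(m) = 1.5462 (+); new bracket [2.890625, 3.03125]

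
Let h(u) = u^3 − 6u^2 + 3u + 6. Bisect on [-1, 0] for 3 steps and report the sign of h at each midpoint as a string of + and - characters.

+-+

h(-0.5) = 2.875 > 0, so the root lies in [-1, -0.5]
h(-0.75) = -0.046875 < 0, so the root lies in [-0.75, -0.5]
h(-0.625) = 1.537109 > 0, so the root lies in [-0.75, -0.625]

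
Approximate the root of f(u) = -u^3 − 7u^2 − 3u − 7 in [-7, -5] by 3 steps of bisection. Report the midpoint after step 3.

-6.75

midpoint -6: f = -25 < 0 → [-7, -6]
midpoint -6.5: f = -8.625 < 0 → [-7, -6.5]
midpoint -6.75: f = 1.859375 > 0 → [-6.75, -6.5]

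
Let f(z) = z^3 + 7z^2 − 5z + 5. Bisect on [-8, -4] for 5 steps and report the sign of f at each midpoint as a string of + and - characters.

+++-+

z = -6 gives f = 71, positive; keep [-8, -6]
z = -7 gives f = 40, positive; keep [-8, -7]
z = -7.5 gives f = 14.375, positive; keep [-8, -7.5]
z = -7.75 gives f = -1.2969, negative; keep [-7.75, -7.5]
z = -7.625 gives f = 6.7871, positive; keep [-7.75, -7.625]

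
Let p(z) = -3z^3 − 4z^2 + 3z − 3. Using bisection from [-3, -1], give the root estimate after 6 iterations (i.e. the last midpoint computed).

midpoint -2: p = -1 < 0 → [-3, -2]
midpoint -2.5: p = 11.375 > 0 → [-2.5, -2]
midpoint -2.25: p = 4.171875 > 0 → [-2.25, -2]
midpoint -2.125: p = 1.3496 > 0 → [-2.125, -2]
midpoint -2.0625: p = 0.1179 > 0 → [-2.0625, -2]
midpoint -2.03125: p = -0.455 < 0 → [-2.0625, -2.03125]

-2.03125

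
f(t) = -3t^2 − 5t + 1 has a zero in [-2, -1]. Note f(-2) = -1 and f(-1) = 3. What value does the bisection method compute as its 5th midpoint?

m = -1.5, f(m) = 1.75 (+); new bracket [-2, -1.5]
m = -1.75, f(m) = 0.5625 (+); new bracket [-2, -1.75]
m = -1.875, f(m) = -0.171875 (−); new bracket [-1.875, -1.75]
m = -1.8125, f(m) = 0.207 (+); new bracket [-1.875, -1.8125]
m = -1.84375, f(m) = 0.0205 (+); new bracket [-1.875, -1.84375]

-1.84375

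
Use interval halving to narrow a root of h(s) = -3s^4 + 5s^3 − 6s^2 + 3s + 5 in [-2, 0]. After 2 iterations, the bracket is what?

[-1, -0.5]

m = -1, h(m) = -12 (−); new bracket [-1, 0]
m = -0.5, h(m) = 1.1875 (+); new bracket [-1, -0.5]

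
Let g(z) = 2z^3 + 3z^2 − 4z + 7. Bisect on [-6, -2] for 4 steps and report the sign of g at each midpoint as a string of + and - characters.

m = -4, g(m) = -57 (−); new bracket [-4, -2]
m = -3, g(m) = -8 (−); new bracket [-3, -2]
m = -2.5, g(m) = 4.5 (+); new bracket [-3, -2.5]
m = -2.75, g(m) = -0.9062 (−); new bracket [-2.75, -2.5]

--+-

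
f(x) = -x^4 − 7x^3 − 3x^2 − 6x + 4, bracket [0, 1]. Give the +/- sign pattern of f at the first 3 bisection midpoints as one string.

-++

x = 0.5 gives f = -0.6875, negative; keep [0, 0.5]
x = 0.25 gives f = 2.199219, positive; keep [0.25, 0.5]
x = 0.375 gives f = 0.939209, positive; keep [0.375, 0.5]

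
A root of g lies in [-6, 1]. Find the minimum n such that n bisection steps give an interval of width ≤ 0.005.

11

Width after n steps is 7/2^n. Need 2^n ≥ 7/0.005 = 1400.
2^10 = 1024 < 1400 ≤ 2^11 = 2048, so n = 11.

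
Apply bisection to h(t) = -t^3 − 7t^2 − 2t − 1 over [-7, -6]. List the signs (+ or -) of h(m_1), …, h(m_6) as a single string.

-+---+

t = -6.5 gives h = -9.125, negative; keep [-7, -6.5]
t = -6.75 gives h = 1.109375, positive; keep [-6.75, -6.5]
t = -6.625 gives h = -4.208984, negative; keep [-6.75, -6.625]
t = -6.6875 gives h = -1.6008, negative; keep [-6.75, -6.6875]
t = -6.71875 gives h = -0.2586, negative; keep [-6.75, -6.71875]
t = -6.734375 gives h = 0.4222, positive; keep [-6.734375, -6.71875]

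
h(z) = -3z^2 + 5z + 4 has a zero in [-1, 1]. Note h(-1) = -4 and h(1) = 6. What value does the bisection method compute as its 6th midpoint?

-0.59375

z = 0 gives h = 4, positive; keep [-1, 0]
z = -0.5 gives h = 0.75, positive; keep [-1, -0.5]
z = -0.75 gives h = -1.4375, negative; keep [-0.75, -0.5]
z = -0.625 gives h = -0.2969, negative; keep [-0.625, -0.5]
z = -0.5625 gives h = 0.2383, positive; keep [-0.625, -0.5625]
z = -0.59375 gives h = -0.0264, negative; keep [-0.59375, -0.5625]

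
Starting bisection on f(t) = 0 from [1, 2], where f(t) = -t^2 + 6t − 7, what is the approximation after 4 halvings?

f(1.5) = -0.25 < 0, so the root lies in [1.5, 2]
f(1.75) = 0.4375 > 0, so the root lies in [1.5, 1.75]
f(1.625) = 0.109375 > 0, so the root lies in [1.5, 1.625]
f(1.5625) = -0.0664 < 0, so the root lies in [1.5625, 1.625]

1.5625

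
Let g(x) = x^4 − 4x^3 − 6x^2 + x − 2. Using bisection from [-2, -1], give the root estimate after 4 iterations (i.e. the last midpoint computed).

g(-1.5) = 1.5625 > 0, so the root lies in [-1.5, -1]
g(-1.25) = -2.371094 < 0, so the root lies in [-1.5, -1.25]
g(-1.375) = -0.74585 < 0, so the root lies in [-1.5, -1.375]
g(-1.4375) = 0.3159 > 0, so the root lies in [-1.4375, -1.375]

-1.4375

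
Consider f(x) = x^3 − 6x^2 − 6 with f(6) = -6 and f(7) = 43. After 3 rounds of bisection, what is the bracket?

[6.125, 6.25]

x = 6.5 gives f = 15.125, positive; keep [6, 6.5]
x = 6.25 gives f = 3.765625, positive; keep [6, 6.25]
x = 6.125 gives f = -1.310547, negative; keep [6.125, 6.25]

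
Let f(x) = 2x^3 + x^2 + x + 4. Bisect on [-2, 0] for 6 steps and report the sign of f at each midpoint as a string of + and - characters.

+-+--+

m = -1, f(m) = 2 (+); new bracket [-2, -1]
m = -1.5, f(m) = -2 (−); new bracket [-1.5, -1]
m = -1.25, f(m) = 0.40625 (+); new bracket [-1.5, -1.25]
m = -1.375, f(m) = -0.6836 (−); new bracket [-1.375, -1.25]
m = -1.3125, f(m) = -0.1118 (−); new bracket [-1.3125, -1.25]
m = -1.28125, f(m) = 0.1537 (+); new bracket [-1.3125, -1.28125]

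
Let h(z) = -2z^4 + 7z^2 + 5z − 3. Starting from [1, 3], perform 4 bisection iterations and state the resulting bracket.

z = 2 gives h = 3, positive; keep [2, 3]
z = 2.5 gives h = -24.875, negative; keep [2, 2.5]
z = 2.25 gives h = -7.570312, negative; keep [2, 2.25]
z = 2.125 gives h = -1.5474, negative; keep [2, 2.125]

[2, 2.125]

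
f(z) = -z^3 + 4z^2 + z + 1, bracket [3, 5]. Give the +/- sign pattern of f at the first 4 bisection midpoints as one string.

m = 4, f(m) = 5 (+); new bracket [4, 5]
m = 4.5, f(m) = -4.625 (−); new bracket [4, 4.5]
m = 4.25, f(m) = 0.734375 (+); new bracket [4.25, 4.5]
m = 4.375, f(m) = -1.8027 (−); new bracket [4.25, 4.375]

+-+-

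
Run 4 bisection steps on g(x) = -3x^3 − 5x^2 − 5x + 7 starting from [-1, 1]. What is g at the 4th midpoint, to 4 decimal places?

1.1895

midpoint 0: g = 7 > 0 → [0, 1]
midpoint 0.5: g = 2.875 > 0 → [0.5, 1]
midpoint 0.75: g = -0.828125 < 0 → [0.5, 0.75]
midpoint 0.625: g = 1.1895 > 0 → [0.625, 0.75]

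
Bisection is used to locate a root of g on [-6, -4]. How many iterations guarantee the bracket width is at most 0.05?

Width after n steps is 2/2^n. Need 2^n ≥ 2/0.05 = 40.
2^5 = 32 < 40 ≤ 2^6 = 64, so n = 6.

6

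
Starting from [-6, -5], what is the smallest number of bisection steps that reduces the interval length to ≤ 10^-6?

20

Width after n steps is 1/2^n. Need 2^n ≥ 1/10^-6 = 1000000.
2^19 = 524288 < 1000000 ≤ 2^20 = 1048576, so n = 20.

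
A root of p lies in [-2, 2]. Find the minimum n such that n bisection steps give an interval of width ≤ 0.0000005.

23

Width after n steps is 4/2^n. Need 2^n ≥ 4/0.0000005 = 8000000.
2^22 = 4194304 < 8000000 ≤ 2^23 = 8388608, so n = 23.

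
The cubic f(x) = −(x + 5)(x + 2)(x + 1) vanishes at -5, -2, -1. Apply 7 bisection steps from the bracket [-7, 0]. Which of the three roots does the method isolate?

-5

midpoint -3.5: f = -5.625 < 0 → [-7, -3.5]
midpoint -5.25: f = 3.453125 > 0 → [-5.25, -3.5]
midpoint -4.375: f = -5.009766 < 0 → [-5.25, -4.375]
midpoint -4.8125: f = -2.0105 < 0 → [-5.25, -4.8125]
midpoint -5.03125: f = 0.3819 > 0 → [-5.03125, -4.8125]
midpoint -4.921875: f = -0.8953 < 0 → [-5.03125, -4.921875]
midpoint -4.9765625: f = -0.2774 < 0 → [-5.03125, -4.9765625]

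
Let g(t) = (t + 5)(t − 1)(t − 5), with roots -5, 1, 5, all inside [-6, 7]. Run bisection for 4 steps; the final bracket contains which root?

g(0.5) = 12.375 > 0, so the root lies in [-6, 0.5]
g(-2.75) = 65.390625 > 0, so the root lies in [-6, -2.75]
g(-4.375) = 31.494141 > 0, so the root lies in [-6, -4.375]
g(-5.1875) = -11.8191 < 0, so the root lies in [-5.1875, -4.375]

-5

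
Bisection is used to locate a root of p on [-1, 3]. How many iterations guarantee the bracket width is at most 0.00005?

17

Width after n steps is 4/2^n. Need 2^n ≥ 4/0.00005 = 80000.
2^16 = 65536 < 80000 ≤ 2^17 = 131072, so n = 17.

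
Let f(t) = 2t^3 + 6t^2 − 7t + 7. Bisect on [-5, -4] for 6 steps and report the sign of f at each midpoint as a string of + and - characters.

m = -4.5, f(m) = -22.25 (−); new bracket [-4.5, -4]
m = -4.25, f(m) = -8.40625 (−); new bracket [-4.25, -4]
m = -4.125, f(m) = -2.410156 (−); new bracket [-4.125, -4]
m = -4.0625, f(m) = 0.3667 (+); new bracket [-4.125, -4.0625]
m = -4.09375, f(m) = -1.0036 (−); new bracket [-4.09375, -4.0625]
m = -4.078125, f(m) = -0.3139 (−); new bracket [-4.078125, -4.0625]

---+--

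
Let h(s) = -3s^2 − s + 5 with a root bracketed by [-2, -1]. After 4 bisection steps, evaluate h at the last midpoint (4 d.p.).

0.2383

h(-1.5) = -0.25 < 0, so the root lies in [-1.5, -1]
h(-1.25) = 1.5625 > 0, so the root lies in [-1.5, -1.25]
h(-1.375) = 0.703125 > 0, so the root lies in [-1.5, -1.375]
h(-1.4375) = 0.2383 > 0, so the root lies in [-1.5, -1.4375]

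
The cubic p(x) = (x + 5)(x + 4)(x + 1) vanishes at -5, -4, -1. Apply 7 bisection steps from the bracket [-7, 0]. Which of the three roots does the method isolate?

p(-3.5) = -1.875 < 0, so the root lies in [-3.5, 0]
p(-1.75) = -5.484375 < 0, so the root lies in [-1.75, 0]
p(-0.875) = 1.611328 > 0, so the root lies in [-1.75, -0.875]
p(-1.3125) = -3.0969 < 0, so the root lies in [-1.3125, -0.875]
p(-1.09375) = -1.0643 < 0, so the root lies in [-1.09375, -0.875]
p(-0.984375) = 0.1892 > 0, so the root lies in [-1.09375, -0.984375]
p(-1.0390625) = -0.4581 < 0, so the root lies in [-1.0390625, -0.984375]

-1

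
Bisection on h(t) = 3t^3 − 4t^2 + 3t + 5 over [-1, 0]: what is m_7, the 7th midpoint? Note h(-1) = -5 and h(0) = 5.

-0.6953125

m = -0.5, h(m) = 2.125 (+); new bracket [-1, -0.5]
m = -0.75, h(m) = -0.765625 (−); new bracket [-0.75, -0.5]
m = -0.625, h(m) = 0.830078 (+); new bracket [-0.75, -0.625]
m = -0.6875, h(m) = 0.072 (+); new bracket [-0.75, -0.6875]
m = -0.71875, h(m) = -0.3366 (−); new bracket [-0.71875, -0.6875]
m = -0.703125, h(m) = -0.1298 (−); new bracket [-0.703125, -0.6875]
m = -0.6953125, h(m) = -0.0282 (−); new bracket [-0.6953125, -0.6875]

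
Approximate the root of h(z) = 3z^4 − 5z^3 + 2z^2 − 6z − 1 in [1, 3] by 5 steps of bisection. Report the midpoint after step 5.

1.9375

z = 2 gives h = 3, positive; keep [1, 2]
z = 1.5 gives h = -7.1875, negative; keep [1.5, 2]
z = 1.75 gives h = -4.035156, negative; keep [1.75, 2]
z = 1.875 gives h = -1.0989, negative; keep [1.875, 2]
z = 1.9375 gives h = 0.7923, positive; keep [1.875, 1.9375]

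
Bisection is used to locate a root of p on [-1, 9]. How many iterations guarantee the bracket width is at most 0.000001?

24

Width after n steps is 10/2^n. Need 2^n ≥ 10/0.000001 = 10000000.
2^23 = 8388608 < 10000000 ≤ 2^24 = 16777216, so n = 24.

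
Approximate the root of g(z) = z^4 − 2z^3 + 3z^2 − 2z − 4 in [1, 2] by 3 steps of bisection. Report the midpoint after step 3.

1.625

midpoint 1.5: g = -1.9375 < 0 → [1.5, 2]
midpoint 1.75: g = 0.347656 > 0 → [1.5, 1.75]
midpoint 1.625: g = -0.937256 < 0 → [1.625, 1.75]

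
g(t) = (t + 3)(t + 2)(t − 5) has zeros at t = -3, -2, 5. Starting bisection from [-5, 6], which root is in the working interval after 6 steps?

5

m = 0.5, g(m) = -39.375 (−); new bracket [0.5, 6]
m = 3.25, g(m) = -57.421875 (−); new bracket [3.25, 6]
m = 4.625, g(m) = -18.943359 (−); new bracket [4.625, 6]
m = 5.3125, g(m) = 18.9954 (+); new bracket [4.625, 5.3125]
m = 4.96875, g(m) = -1.7354 (−); new bracket [4.96875, 5.3125]
m = 5.140625, g(m) = 8.1744 (+); new bracket [4.96875, 5.140625]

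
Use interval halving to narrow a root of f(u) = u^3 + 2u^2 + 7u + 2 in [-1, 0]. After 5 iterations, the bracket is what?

f(-0.5) = -1.125 < 0, so the root lies in [-0.5, 0]
f(-0.25) = 0.359375 > 0, so the root lies in [-0.5, -0.25]
f(-0.375) = -0.396484 < 0, so the root lies in [-0.375, -0.25]
f(-0.3125) = -0.0227 < 0, so the root lies in [-0.3125, -0.25]
f(-0.28125) = 0.1672 > 0, so the root lies in [-0.3125, -0.28125]

[-0.3125, -0.28125]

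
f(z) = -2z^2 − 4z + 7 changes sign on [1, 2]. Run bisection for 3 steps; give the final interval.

[1, 1.125]

z = 1.5 gives f = -3.5, negative; keep [1, 1.5]
z = 1.25 gives f = -1.125, negative; keep [1, 1.25]
z = 1.125 gives f = -0.03125, negative; keep [1, 1.125]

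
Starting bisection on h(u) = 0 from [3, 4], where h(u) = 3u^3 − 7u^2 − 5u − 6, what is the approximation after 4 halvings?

midpoint 3.5: h = 19.375 > 0 → [3, 3.5]
midpoint 3.25: h = 6.796875 > 0 → [3, 3.25]
midpoint 3.125: h = 1.568359 > 0 → [3, 3.125]
midpoint 3.0625: h = -0.7961 < 0 → [3.0625, 3.125]

3.0625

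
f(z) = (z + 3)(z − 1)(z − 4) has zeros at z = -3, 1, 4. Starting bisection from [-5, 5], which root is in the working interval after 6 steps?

-3

m = 0, f(m) = 12 (+); new bracket [-5, 0]
m = -2.5, f(m) = 11.375 (+); new bracket [-5, -2.5]
m = -3.75, f(m) = -27.609375 (−); new bracket [-3.75, -2.5]
m = -3.125, f(m) = -3.6738 (−); new bracket [-3.125, -2.5]
m = -2.8125, f(m) = 4.8699 (+); new bracket [-3.125, -2.8125]
m = -2.96875, f(m) = 0.8643 (+); new bracket [-3.125, -2.96875]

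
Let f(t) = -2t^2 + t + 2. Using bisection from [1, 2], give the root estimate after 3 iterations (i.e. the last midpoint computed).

1.375

m = 1.5, f(m) = -1 (−); new bracket [1, 1.5]
m = 1.25, f(m) = 0.125 (+); new bracket [1.25, 1.5]
m = 1.375, f(m) = -0.40625 (−); new bracket [1.25, 1.375]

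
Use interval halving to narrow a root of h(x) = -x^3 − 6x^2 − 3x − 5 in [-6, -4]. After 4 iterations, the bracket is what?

h(-5) = -15 < 0, so the root lies in [-6, -5]
h(-5.5) = -3.625 < 0, so the root lies in [-6, -5.5]
h(-5.75) = 3.984375 > 0, so the root lies in [-5.75, -5.5]
h(-5.625) = 0.0098 > 0, so the root lies in [-5.625, -5.5]

[-5.625, -5.5]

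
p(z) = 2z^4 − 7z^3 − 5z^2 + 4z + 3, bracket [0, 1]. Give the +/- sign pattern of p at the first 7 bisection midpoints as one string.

++-+---

midpoint 0.5: p = 3 > 0 → [0.5, 1]
midpoint 0.75: p = 0.867188 > 0 → [0.75, 1]
midpoint 0.875: p = -0.845215 < 0 → [0.75, 0.875]
midpoint 0.8125: p = 0.0662 > 0 → [0.8125, 0.875]
midpoint 0.84375: p = -0.3757 < 0 → [0.8125, 0.84375]
midpoint 0.828125: p = -0.1513 < 0 → [0.8125, 0.828125]
midpoint 0.8203125: p = -0.0417 < 0 → [0.8125, 0.8203125]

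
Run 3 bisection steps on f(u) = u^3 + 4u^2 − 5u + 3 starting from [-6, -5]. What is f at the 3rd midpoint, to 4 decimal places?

-0.9238

midpoint -5.5: f = -14.875 < 0 → [-5.5, -5]
midpoint -5.25: f = -5.203125 < 0 → [-5.25, -5]
midpoint -5.125: f = -0.923828 < 0 → [-5.125, -5]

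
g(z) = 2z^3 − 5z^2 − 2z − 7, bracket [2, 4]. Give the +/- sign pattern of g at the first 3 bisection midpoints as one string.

z = 3 gives g = -4, negative; keep [3, 4]
z = 3.5 gives g = 10.5, positive; keep [3, 3.5]
z = 3.25 gives g = 2.34375, positive; keep [3, 3.25]

-++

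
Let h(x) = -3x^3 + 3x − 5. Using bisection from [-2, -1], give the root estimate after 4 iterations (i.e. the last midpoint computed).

-1.4375

x = -1.5 gives h = 0.625, positive; keep [-1.5, -1]
x = -1.25 gives h = -2.890625, negative; keep [-1.5, -1.25]
x = -1.375 gives h = -1.326172, negative; keep [-1.5, -1.375]
x = -1.4375 gives h = -0.4011, negative; keep [-1.5, -1.4375]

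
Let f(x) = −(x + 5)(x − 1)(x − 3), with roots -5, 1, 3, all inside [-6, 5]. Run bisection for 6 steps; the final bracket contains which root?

-5

f(-0.5) = -23.625 < 0, so the root lies in [-6, -0.5]
f(-3.25) = -46.484375 < 0, so the root lies in [-6, -3.25]
f(-4.625) = -16.083984 < 0, so the root lies in [-6, -4.625]
f(-5.3125) = 16.3977 > 0, so the root lies in [-5.3125, -4.625]
f(-4.96875) = -1.4864 < 0, so the root lies in [-5.3125, -4.96875]
f(-5.140625) = 7.0296 > 0, so the root lies in [-5.140625, -4.96875]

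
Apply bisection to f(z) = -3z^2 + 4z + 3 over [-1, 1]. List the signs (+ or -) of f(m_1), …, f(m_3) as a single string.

++-

f(0) = 3 > 0, so the root lies in [-1, 0]
f(-0.5) = 0.25 > 0, so the root lies in [-1, -0.5]
f(-0.75) = -1.6875 < 0, so the root lies in [-0.75, -0.5]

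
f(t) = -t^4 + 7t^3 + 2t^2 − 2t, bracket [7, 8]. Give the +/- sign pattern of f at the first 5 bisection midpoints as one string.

f(7.5) = -113.4375 < 0, so the root lies in [7, 7.5]
f(7.25) = -4.644531 < 0, so the root lies in [7, 7.25]
f(7.125) = 42.068115 > 0, so the root lies in [7.125, 7.25]
f(7.1875) = 19.3252 > 0, so the root lies in [7.1875, 7.25]
f(7.21875) = 7.4957 > 0, so the root lies in [7.21875, 7.25]

--+++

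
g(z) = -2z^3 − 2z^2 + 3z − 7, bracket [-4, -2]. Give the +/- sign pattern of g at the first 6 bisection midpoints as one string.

g(-3) = 20 > 0, so the root lies in [-3, -2]
g(-2.5) = 4.25 > 0, so the root lies in [-2.5, -2]
g(-2.25) = -1.09375 < 0, so the root lies in [-2.5, -2.25]
g(-2.375) = 1.3867 > 0, so the root lies in [-2.375, -2.25]
g(-2.3125) = 0.1001 > 0, so the root lies in [-2.3125, -2.25]
g(-2.28125) = -0.5082 < 0, so the root lies in [-2.3125, -2.28125]

++-++-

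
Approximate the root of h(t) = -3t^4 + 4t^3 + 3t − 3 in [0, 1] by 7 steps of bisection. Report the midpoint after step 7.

0.7578125

h(0.5) = -1.1875 < 0, so the root lies in [0.5, 1]
h(0.75) = -0.011719 < 0, so the root lies in [0.75, 1]
h(0.875) = 0.546143 > 0, so the root lies in [0.75, 0.875]
h(0.8125) = 0.2756 > 0, so the root lies in [0.75, 0.8125]
h(0.78125) = 0.1335 > 0, so the root lies in [0.75, 0.78125]
h(0.765625) = 0.0612 > 0, so the root lies in [0.75, 0.765625]
h(0.7578125) = 0.0248 > 0, so the root lies in [0.75, 0.7578125]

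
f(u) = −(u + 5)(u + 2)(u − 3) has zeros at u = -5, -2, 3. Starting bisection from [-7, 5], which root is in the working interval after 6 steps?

3

midpoint -1: f = 16 > 0 → [-1, 5]
midpoint 2: f = 28 > 0 → [2, 5]
midpoint 3.5: f = -23.375 < 0 → [2, 3.5]
midpoint 2.75: f = 9.2031 > 0 → [2.75, 3.5]
midpoint 3.125: f = -5.2051 < 0 → [2.75, 3.125]
midpoint 2.9375: f = 2.4495 > 0 → [2.9375, 3.125]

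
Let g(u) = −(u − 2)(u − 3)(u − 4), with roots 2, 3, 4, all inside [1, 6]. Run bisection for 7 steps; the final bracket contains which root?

u = 3.5 gives g = 0.375, positive; keep [3.5, 6]
u = 4.75 gives g = -3.609375, negative; keep [3.5, 4.75]
u = 4.125 gives g = -0.298828, negative; keep [3.5, 4.125]
u = 3.8125 gives g = 0.2761, positive; keep [3.8125, 4.125]
u = 3.96875 gives g = 0.0596, positive; keep [3.96875, 4.125]
u = 4.046875 gives g = -0.1004, negative; keep [3.96875, 4.046875]
u = 4.0078125 gives g = -0.0158, negative; keep [3.96875, 4.0078125]

4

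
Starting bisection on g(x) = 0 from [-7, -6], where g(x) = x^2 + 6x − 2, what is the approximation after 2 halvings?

-6.25

g(-6.5) = 1.25 > 0, so the root lies in [-6.5, -6]
g(-6.25) = -0.4375 < 0, so the root lies in [-6.5, -6.25]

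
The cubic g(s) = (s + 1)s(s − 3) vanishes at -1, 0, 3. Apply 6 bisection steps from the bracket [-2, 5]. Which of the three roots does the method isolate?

3

m = 1.5, g(m) = -5.625 (−); new bracket [1.5, 5]
m = 3.25, g(m) = 3.453125 (+); new bracket [1.5, 3.25]
m = 2.375, g(m) = -5.009766 (−); new bracket [2.375, 3.25]
m = 2.8125, g(m) = -2.0105 (−); new bracket [2.8125, 3.25]
m = 3.03125, g(m) = 0.3819 (+); new bracket [2.8125, 3.03125]
m = 2.921875, g(m) = -0.8953 (−); new bracket [2.921875, 3.03125]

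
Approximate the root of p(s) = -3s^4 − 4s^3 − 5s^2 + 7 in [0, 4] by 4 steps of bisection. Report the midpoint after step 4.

0.75

s = 2 gives p = -93, negative; keep [0, 2]
s = 1 gives p = -5, negative; keep [0, 1]
s = 0.5 gives p = 5.0625, positive; keep [0.5, 1]
s = 0.75 gives p = 1.5508, positive; keep [0.75, 1]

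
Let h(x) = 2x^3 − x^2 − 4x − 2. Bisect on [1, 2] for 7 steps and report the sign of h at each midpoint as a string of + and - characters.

--+---+

midpoint 1.5: h = -3.5 < 0 → [1.5, 2]
midpoint 1.75: h = -1.34375 < 0 → [1.75, 2]
midpoint 1.875: h = 0.167969 > 0 → [1.75, 1.875]
midpoint 1.8125: h = -0.6265 < 0 → [1.8125, 1.875]
midpoint 1.84375: h = -0.2391 < 0 → [1.84375, 1.875]
midpoint 1.859375: h = -0.038 < 0 → [1.859375, 1.875]
midpoint 1.8671875: h = 0.0643 > 0 → [1.859375, 1.8671875]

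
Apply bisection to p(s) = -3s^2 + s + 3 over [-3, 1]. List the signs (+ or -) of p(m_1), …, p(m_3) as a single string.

p(-1) = -1 < 0, so the root lies in [-1, 1]
p(0) = 3 > 0, so the root lies in [-1, 0]
p(-0.5) = 1.75 > 0, so the root lies in [-1, -0.5]

-++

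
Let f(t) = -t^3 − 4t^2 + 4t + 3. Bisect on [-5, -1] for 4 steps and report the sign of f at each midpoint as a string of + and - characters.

m = -3, f(m) = -18 (−); new bracket [-5, -3]
m = -4, f(m) = -13 (−); new bracket [-5, -4]
m = -4.5, f(m) = -4.875 (−); new bracket [-5, -4.5]
m = -4.75, f(m) = 0.9219 (+); new bracket [-4.75, -4.5]

---+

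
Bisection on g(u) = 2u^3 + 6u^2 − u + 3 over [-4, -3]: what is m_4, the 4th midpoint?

-3.3125

m = -3.5, g(m) = -5.75 (−); new bracket [-3.5, -3]
m = -3.25, g(m) = 0.96875 (+); new bracket [-3.5, -3.25]
m = -3.375, g(m) = -2.167969 (−); new bracket [-3.375, -3.25]
m = -3.3125, g(m) = -0.5454 (−); new bracket [-3.3125, -3.25]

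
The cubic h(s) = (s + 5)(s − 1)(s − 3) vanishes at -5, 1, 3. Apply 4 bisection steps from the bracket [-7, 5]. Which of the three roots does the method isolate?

-5

h(-1) = 32 > 0, so the root lies in [-7, -1]
h(-4) = 35 > 0, so the root lies in [-7, -4]
h(-5.5) = -27.625 < 0, so the root lies in [-5.5, -4]
h(-4.75) = 11.1406 > 0, so the root lies in [-5.5, -4.75]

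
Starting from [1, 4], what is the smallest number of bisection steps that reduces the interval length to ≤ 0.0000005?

Width after n steps is 3/2^n. Need 2^n ≥ 3/0.0000005 = 6000000.
2^22 = 4194304 < 6000000 ≤ 2^23 = 8388608, so n = 23.

23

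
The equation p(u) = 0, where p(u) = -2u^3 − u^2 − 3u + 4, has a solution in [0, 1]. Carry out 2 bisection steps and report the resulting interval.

[0.75, 1]

u = 0.5 gives p = 2, positive; keep [0.5, 1]
u = 0.75 gives p = 0.34375, positive; keep [0.75, 1]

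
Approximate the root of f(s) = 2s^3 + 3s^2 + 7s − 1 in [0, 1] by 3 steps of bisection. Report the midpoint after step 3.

s = 0.5 gives f = 3.5, positive; keep [0, 0.5]
s = 0.25 gives f = 0.96875, positive; keep [0, 0.25]
s = 0.125 gives f = -0.074219, negative; keep [0.125, 0.25]

0.125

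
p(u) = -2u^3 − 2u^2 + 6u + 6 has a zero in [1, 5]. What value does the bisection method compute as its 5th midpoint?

1.625

m = 3, p(m) = -48 (−); new bracket [1, 3]
m = 2, p(m) = -6 (−); new bracket [1, 2]
m = 1.5, p(m) = 3.75 (+); new bracket [1.5, 2]
m = 1.75, p(m) = -0.3438 (−); new bracket [1.5, 1.75]
m = 1.625, p(m) = 1.8867 (+); new bracket [1.625, 1.75]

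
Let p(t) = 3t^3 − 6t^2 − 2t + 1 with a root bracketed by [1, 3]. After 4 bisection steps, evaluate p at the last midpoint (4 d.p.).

-1.5566

m = 2, p(m) = -3 (−); new bracket [2, 3]
m = 2.5, p(m) = 5.375 (+); new bracket [2, 2.5]
m = 2.25, p(m) = 0.296875 (+); new bracket [2, 2.25]
m = 2.125, p(m) = -1.5566 (−); new bracket [2.125, 2.25]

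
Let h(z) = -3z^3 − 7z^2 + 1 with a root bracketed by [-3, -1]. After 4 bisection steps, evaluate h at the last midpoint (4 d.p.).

1.7051

z = -2 gives h = -3, negative; keep [-3, -2]
z = -2.5 gives h = 4.125, positive; keep [-2.5, -2]
z = -2.25 gives h = -0.265625, negative; keep [-2.5, -2.25]
z = -2.375 gives h = 1.7051, positive; keep [-2.375, -2.25]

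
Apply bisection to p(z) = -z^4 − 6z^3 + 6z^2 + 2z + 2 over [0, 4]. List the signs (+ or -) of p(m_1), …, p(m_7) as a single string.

-+--+++

m = 2, p(m) = -34 (−); new bracket [0, 2]
m = 1, p(m) = 3 (+); new bracket [1, 2]
m = 1.5, p(m) = -6.8125 (−); new bracket [1, 1.5]
m = 1.25, p(m) = -0.2852 (−); new bracket [1, 1.25]
m = 1.125, p(m) = 1.699 (+); new bracket [1.125, 1.25]
m = 1.1875, p(m) = 0.8 (+); new bracket [1.1875, 1.25]
m = 1.21875, p(m) = 0.2817 (+); new bracket [1.21875, 1.25]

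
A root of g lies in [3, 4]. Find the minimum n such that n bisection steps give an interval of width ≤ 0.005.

Width after n steps is 1/2^n. Need 2^n ≥ 1/0.005 = 200.
2^7 = 128 < 200 ≤ 2^8 = 256, so n = 8.

8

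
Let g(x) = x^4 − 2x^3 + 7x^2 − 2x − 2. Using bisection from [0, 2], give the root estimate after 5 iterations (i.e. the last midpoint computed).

0.8125

m = 1, g(m) = 2 (+); new bracket [0, 1]
m = 0.5, g(m) = -1.4375 (−); new bracket [0.5, 1]
m = 0.75, g(m) = -0.089844 (−); new bracket [0.75, 1]
m = 0.875, g(m) = 0.8557 (+); new bracket [0.75, 0.875]
m = 0.8125, g(m) = 0.3591 (+); new bracket [0.75, 0.8125]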